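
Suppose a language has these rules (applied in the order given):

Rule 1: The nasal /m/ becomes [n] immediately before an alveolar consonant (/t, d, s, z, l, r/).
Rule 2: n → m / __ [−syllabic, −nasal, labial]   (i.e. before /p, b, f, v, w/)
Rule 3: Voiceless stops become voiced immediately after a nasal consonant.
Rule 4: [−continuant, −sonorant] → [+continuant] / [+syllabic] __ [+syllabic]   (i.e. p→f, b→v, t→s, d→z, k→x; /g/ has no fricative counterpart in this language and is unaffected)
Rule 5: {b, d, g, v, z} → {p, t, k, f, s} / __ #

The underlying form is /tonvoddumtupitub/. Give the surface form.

Rule 1 (nasal place assimilation): /m/ precedes the alveolar consonant /t/, so it assimilates in place to [n]. /tonvoddumtupitub/ → tonvodduntupitub.
Rule 2 (nasal place assimilation): /n/ precedes the labial consonant /v/, so it assimilates in place to [m]. /tonvodduntupitub/ → tomvodduntupitub.
Rule 3 (post-nasal voicing): /t/ is a voiceless stop immediately after the nasal /n/, so it voices to [d]. /tomvodduntupitub/ → tomvoddundupitub.
Rule 4 (intervocalic spirantization): /p/ is a stop between vowels /u/ and /i/, so it spirantizes to the fricative [f]. /t/ is a stop between vowels /i/ and /u/, so it spirantizes to the fricative [s]. /tomvoddundupitub/ → tomvoddundufisub.
Rule 5 (final devoicing): /b/ is a voiced obstruent in word-final position, so it devoices to [p]. /tomvoddundufisub/ → tomvoddundufisup.

tomvoddundufisup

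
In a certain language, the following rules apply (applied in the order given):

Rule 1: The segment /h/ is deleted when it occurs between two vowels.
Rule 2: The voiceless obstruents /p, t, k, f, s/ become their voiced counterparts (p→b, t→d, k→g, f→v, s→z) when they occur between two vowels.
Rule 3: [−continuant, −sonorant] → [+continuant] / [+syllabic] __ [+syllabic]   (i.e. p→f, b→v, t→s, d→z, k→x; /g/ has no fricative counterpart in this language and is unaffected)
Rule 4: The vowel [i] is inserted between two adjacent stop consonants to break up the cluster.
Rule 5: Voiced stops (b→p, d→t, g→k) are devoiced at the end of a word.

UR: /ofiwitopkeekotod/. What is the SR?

Rule 1 (intervocalic h-deletion): no segment meets the environment; /ofiwitopkeekotod/ is unchanged.
Rule 2 (intervocalic voicing): /f/ is a voiceless obstruent between vowels /o/ and /i/, so it voices to [v]. /t/ is a voiceless obstruent between vowels /i/ and /o/, so it voices to [d]. /k/ is a voiceless obstruent between vowels /e/ and /o/, so it voices to [g]. /t/ is a voiceless obstruent between vowels /o/ and /o/, so it voices to [d]. /ofiwitopkeekotod/ → oviwidopkeegodod.
Rule 3 (intervocalic spirantization): /d/ is a stop between vowels /i/ and /o/, so it spirantizes to the fricative [z]. /d/ is a stop between vowels /o/ and /o/, so it spirantizes to the fricative [z]. /oviwidopkeegodod/ → oviwizopkeegozod.
Rule 4 (stop-cluster i-epenthesis): /p/ and /k/ form a stop–stop cluster, so [i] is inserted between them. /oviwizopkeegozod/ → oviwizopikeegozod.
Rule 5 (final devoicing): /d/ is a voiced stop in word-final position, so it devoices to [t]. /oviwizopikeegozod/ → oviwizopikeegozot.

oviwizopikeegozot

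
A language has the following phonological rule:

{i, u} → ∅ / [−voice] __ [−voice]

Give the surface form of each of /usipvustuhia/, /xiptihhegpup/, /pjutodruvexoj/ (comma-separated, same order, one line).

/usipvustuhia/: /i/ is a high vowel flanked by voiceless consonants /s/ and /p/, so it deletes. /u/ is a high vowel flanked by voiceless consonants /t/ and /h/, so it deletes. → [uspvusthia].
/xiptihhegpup/: /i/ is a high vowel flanked by voiceless consonants /x/ and /p/, so it deletes. /i/ is a high vowel flanked by voiceless consonants /t/ and /h/, so it deletes. /u/ is a high vowel flanked by voiceless consonants /p/ and /p/, so it deletes. → [xpthhegpp].
/pjutodruvexoj/: the rule's environment is not met; surfaces unchanged as [pjutodruvexoj].

uspvusthia, xpthhegpp, pjutodruvexoj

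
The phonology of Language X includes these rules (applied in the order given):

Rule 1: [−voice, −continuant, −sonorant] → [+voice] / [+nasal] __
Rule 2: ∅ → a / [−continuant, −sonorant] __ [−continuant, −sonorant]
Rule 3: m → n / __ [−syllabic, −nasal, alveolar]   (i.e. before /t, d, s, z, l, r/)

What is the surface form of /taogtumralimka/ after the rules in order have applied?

taogatunralimga

Rule 1 (post-nasal voicing): /k/ is a voiceless stop immediately after the nasal /m/, so it voices to [g]. /taogtumralimka/ → taogtumralimga.
Rule 2 (stop-cluster a-epenthesis): /g/ and /t/ form a stop–stop cluster, so [a] is inserted between them. /taogtumralimga/ → taogatumralimga.
Rule 3 (nasal place assimilation): /m/ precedes the alveolar consonant /r/, so it assimilates in place to [n]. /taogatumralimga/ → taogatunralimga.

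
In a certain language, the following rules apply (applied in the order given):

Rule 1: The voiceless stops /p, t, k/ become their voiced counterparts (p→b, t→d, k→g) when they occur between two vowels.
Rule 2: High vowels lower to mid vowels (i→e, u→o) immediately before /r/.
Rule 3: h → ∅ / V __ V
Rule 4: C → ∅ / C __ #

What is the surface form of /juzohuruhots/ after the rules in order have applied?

juzooruot

Rule 1 (intervocalic voicing): no segment meets the environment; /juzohuruhots/ is unchanged.
Rule 2 (pre-rhotic lowering): /u/ is a high vowel immediately before /r/, so it lowers to [o]. /juzohuruhots/ → juzohoruhots.
Rule 3 (intervocalic h-deletion): /h/ occurs between vowels /o/ and /o/, so it deletes. /h/ occurs between vowels /u/ and /o/, so it deletes. /juzohoruhots/ → juzooruots.
Rule 4 (final cluster simplification): /s/ is the second consonant of a word-final cluster /ts/, so it deletes. /juzooruots/ → juzooruot.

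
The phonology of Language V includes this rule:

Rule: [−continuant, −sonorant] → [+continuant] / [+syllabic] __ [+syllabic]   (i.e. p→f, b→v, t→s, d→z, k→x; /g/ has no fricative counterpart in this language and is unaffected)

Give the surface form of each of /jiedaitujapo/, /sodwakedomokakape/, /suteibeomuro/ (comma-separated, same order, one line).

/jiedaitujapo/: /d/ is a stop between vowels /e/ and /a/, so it spirantizes to the fricative [z]. /t/ is a stop between vowels /i/ and /u/, so it spirantizes to the fricative [s]. /p/ is a stop between vowels /a/ and /o/, so it spirantizes to the fricative [f]. → [jiezaisujafo].
/sodwakedomokakape/: /k/ is a stop between vowels /a/ and /e/, so it spirantizes to the fricative [x]. /d/ is a stop between vowels /e/ and /o/, so it spirantizes to the fricative [z]. /k/ is a stop between vowels /o/ and /a/, so it spirantizes to the fricative [x]. /k/ is a stop between vowels /a/ and /a/, so it spirantizes to the fricative [x]. /p/ is a stop between vowels /a/ and /e/, so it spirantizes to the fricative [f]. → [sodwaxezomoxaxafe].
/suteibeomuro/: /t/ is a stop between vowels /u/ and /e/, so it spirantizes to the fricative [s]. /b/ is a stop between vowels /i/ and /e/, so it spirantizes to the fricative [v]. → [suseiveomuro].

jiezaisujafo, sodwaxezomoxaxafe, suseiveomuro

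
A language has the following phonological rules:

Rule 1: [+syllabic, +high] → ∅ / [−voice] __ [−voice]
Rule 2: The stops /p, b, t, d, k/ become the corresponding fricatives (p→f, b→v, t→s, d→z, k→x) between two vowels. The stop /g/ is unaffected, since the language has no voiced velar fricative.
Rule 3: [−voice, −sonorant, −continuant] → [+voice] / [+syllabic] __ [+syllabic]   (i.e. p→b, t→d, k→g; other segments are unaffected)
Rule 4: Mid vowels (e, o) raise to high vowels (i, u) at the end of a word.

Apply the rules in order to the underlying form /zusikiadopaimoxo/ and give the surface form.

zuskiazofaimoxu

Rule 1 (high vowel syncope): /i/ is a high vowel flanked by voiceless consonants /s/ and /k/, so it deletes. /zusikiadopaimoxo/ → zuskiadopaimoxo.
Rule 2 (intervocalic spirantization): /d/ is a stop between vowels /a/ and /o/, so it spirantizes to the fricative [z]. /p/ is a stop between vowels /o/ and /a/, so it spirantizes to the fricative [f]. /zuskiadopaimoxo/ → zuskiazofaimoxo.
Rule 3 (intervocalic voicing): no segment meets the environment; /zuskiazofaimoxo/ is unchanged.
Rule 4 (final vowel raising): /o/ is a mid vowel in word-final position, so it raises to [u]. /zuskiazofaimoxo/ → zuskiazofaimoxu.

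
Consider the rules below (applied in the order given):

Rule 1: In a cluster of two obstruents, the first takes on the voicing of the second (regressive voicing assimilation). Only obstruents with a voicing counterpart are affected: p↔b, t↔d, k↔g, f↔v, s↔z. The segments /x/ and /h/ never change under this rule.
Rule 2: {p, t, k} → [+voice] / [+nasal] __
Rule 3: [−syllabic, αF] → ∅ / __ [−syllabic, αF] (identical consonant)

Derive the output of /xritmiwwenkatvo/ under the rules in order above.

xritmiwengadvo

Rule 1 (regressive voicing assimilation): /t/ precedes the voiced obstruent /v/, so it voices to [d] by assimilation. /xritmiwwenkatvo/ → xritmiwwenkadvo.
Rule 2 (post-nasal voicing): /k/ is a voiceless stop immediately after the nasal /n/, so it voices to [g]. /xritmiwwenkadvo/ → xritmiwwengadvo.
Rule 3 (degemination): /ww/ is a geminate; the first /w/ deletes. /xritmiwwengadvo/ → xritmiwengadvo.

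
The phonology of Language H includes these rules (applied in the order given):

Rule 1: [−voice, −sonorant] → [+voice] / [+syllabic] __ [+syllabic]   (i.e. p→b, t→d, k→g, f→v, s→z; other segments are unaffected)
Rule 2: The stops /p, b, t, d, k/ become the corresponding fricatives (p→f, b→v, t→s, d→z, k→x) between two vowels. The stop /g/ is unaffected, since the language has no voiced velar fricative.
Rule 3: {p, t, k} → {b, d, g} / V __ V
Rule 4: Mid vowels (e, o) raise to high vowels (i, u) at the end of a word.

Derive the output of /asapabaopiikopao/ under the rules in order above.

azavavaoviigovau

Rule 1 (intervocalic voicing): /s/ is a voiceless obstruent between vowels /a/ and /a/, so it voices to [z]. /p/ is a voiceless obstruent between vowels /a/ and /a/, so it voices to [b]. /p/ is a voiceless obstruent between vowels /o/ and /i/, so it voices to [b]. /k/ is a voiceless obstruent between vowels /i/ and /o/, so it voices to [g]. /p/ is a voiceless obstruent between vowels /o/ and /a/, so it voices to [b]. /asapabaopiikopao/ → azababaobiigobao.
Rule 2 (intervocalic spirantization): /b/ is a stop between vowels /a/ and /a/, so it spirantizes to the fricative [v]. /b/ is a stop between vowels /a/ and /a/, so it spirantizes to the fricative [v]. /b/ is a stop between vowels /o/ and /i/, so it spirantizes to the fricative [v]. /b/ is a stop between vowels /o/ and /a/, so it spirantizes to the fricative [v]. /azababaobiigobao/ → azavavaoviigovao.
Rule 3 (intervocalic voicing): no segment meets the environment; /azavavaoviigovao/ is unchanged.
Rule 4 (final vowel raising): /o/ is a mid vowel in word-final position, so it raises to [u]. /azavavaoviigovao/ → azavavaoviigovau.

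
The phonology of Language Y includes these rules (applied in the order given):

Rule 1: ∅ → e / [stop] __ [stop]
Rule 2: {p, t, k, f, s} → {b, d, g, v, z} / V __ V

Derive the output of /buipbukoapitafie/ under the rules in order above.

buibebugoabidavie

Rule 1 (stop-cluster e-epenthesis): /p/ and /b/ form a stop–stop cluster, so [e] is inserted between them. /buipbukoapitafie/ → buipebukoapitafie.
Rule 2 (intervocalic voicing): /p/ is a voiceless obstruent between vowels /i/ and /e/, so it voices to [b]. /k/ is a voiceless obstruent between vowels /u/ and /o/, so it voices to [g]. /p/ is a voiceless obstruent between vowels /a/ and /i/, so it voices to [b]. /t/ is a voiceless obstruent between vowels /i/ and /a/, so it voices to [d]. /f/ is a voiceless obstruent between vowels /a/ and /i/, so it voices to [v]. /buipebukoapitafie/ → buibebugoabidavie.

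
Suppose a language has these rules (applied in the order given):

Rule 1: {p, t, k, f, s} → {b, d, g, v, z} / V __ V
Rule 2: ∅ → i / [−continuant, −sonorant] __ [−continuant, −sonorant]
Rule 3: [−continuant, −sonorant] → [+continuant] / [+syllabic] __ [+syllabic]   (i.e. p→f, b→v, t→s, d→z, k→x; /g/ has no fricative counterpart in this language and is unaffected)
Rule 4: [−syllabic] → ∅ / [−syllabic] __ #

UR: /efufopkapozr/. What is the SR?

evuvofixavoz

Rule 1 (intervocalic voicing): /f/ is a voiceless obstruent between vowels /e/ and /u/, so it voices to [v]. /f/ is a voiceless obstruent between vowels /u/ and /o/, so it voices to [v]. /p/ is a voiceless obstruent between vowels /a/ and /o/, so it voices to [b]. /efufopkapozr/ → evuvopkabozr.
Rule 2 (stop-cluster i-epenthesis): /p/ and /k/ form a stop–stop cluster, so [i] is inserted between them. /evuvopkabozr/ → evuvopikabozr.
Rule 3 (intervocalic spirantization): /p/ is a stop between vowels /o/ and /i/, so it spirantizes to the fricative [f]. /k/ is a stop between vowels /i/ and /a/, so it spirantizes to the fricative [x]. /b/ is a stop between vowels /a/ and /o/, so it spirantizes to the fricative [v]. /evuvopikabozr/ → evuvofixavozr.
Rule 4 (final cluster simplification): /r/ is the second consonant of a word-final cluster /zr/, so it deletes. /evuvofixavozr/ → evuvofixavoz.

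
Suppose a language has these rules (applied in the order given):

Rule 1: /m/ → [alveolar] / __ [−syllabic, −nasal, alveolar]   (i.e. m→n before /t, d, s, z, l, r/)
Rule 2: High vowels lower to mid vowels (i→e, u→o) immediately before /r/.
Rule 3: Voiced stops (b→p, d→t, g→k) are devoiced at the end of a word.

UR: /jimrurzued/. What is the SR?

Rule 1 (nasal place assimilation): /m/ precedes the alveolar consonant /r/, so it assimilates in place to [n]. /jimrurzued/ → jinrurzued.
Rule 2 (pre-rhotic lowering): /u/ is a high vowel immediately before /r/, so it lowers to [o]. /jinrurzued/ → jinrorzued.
Rule 3 (final devoicing): /d/ is a voiced stop in word-final position, so it devoices to [t]. /jinrorzued/ → jinrorzuet.

jinrorzuet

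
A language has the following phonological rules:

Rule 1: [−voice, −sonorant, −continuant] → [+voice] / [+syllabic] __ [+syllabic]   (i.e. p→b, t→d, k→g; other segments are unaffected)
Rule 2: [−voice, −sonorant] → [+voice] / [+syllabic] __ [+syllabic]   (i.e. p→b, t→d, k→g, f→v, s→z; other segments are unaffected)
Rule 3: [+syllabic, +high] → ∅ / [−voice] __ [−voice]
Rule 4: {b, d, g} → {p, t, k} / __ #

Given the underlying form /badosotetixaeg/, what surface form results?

badozodedixaek

Rule 1 (intervocalic voicing): /t/ is a voiceless stop between vowels /o/ and /e/, so it voices to [d]. /t/ is a voiceless stop between vowels /e/ and /i/, so it voices to [d]. /badosotetixaeg/ → badosodedixaeg.
Rule 2 (intervocalic voicing): /s/ is a voiceless obstruent between vowels /o/ and /o/, so it voices to [z]. /badosodedixaeg/ → badozodedixaeg.
Rule 3 (high vowel syncope): no segment meets the environment; /badozodedixaeg/ is unchanged.
Rule 4 (final devoicing): /g/ is a voiced stop in word-final position, so it devoices to [k]. /badozodedixaeg/ → badozodedixaek.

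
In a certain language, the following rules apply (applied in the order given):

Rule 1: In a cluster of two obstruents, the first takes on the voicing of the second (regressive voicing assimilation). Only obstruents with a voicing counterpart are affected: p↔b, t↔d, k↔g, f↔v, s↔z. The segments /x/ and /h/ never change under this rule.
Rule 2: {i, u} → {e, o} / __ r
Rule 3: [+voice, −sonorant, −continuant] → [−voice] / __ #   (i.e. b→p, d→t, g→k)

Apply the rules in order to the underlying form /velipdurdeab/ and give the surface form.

Rule 1 (regressive voicing assimilation): /p/ precedes the voiced obstruent /d/, so it voices to [b] by assimilation. /velipdurdeab/ → velibdurdeab.
Rule 2 (pre-rhotic lowering): /u/ is a high vowel immediately before /r/, so it lowers to [o]. /velibdurdeab/ → velibdordeab.
Rule 3 (final devoicing): /b/ is a voiced stop in word-final position, so it devoices to [p]. /velibdordeab/ → velibdordeap.

velibdordeap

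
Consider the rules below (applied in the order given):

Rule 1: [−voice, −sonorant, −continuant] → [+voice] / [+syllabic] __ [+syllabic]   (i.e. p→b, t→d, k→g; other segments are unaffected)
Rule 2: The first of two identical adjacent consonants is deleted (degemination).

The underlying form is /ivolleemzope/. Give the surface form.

Rule 1 (intervocalic voicing): /p/ is a voiceless stop between vowels /o/ and /e/, so it voices to [b]. /ivolleemzope/ → ivolleemzobe.
Rule 2 (degemination): /ll/ is a geminate; the first /l/ deletes. /ivolleemzobe/ → ivoleemzobe.

ivoleemzobe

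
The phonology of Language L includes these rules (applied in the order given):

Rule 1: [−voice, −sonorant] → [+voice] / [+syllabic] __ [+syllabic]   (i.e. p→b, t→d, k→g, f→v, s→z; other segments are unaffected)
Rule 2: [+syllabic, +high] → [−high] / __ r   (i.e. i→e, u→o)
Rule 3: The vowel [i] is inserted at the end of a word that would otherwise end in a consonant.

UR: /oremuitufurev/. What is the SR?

Rule 1 (intervocalic voicing): /t/ is a voiceless obstruent between vowels /i/ and /u/, so it voices to [d]. /f/ is a voiceless obstruent between vowels /u/ and /u/, so it voices to [v]. /oremuitufurev/ → oremuiduvurev.
Rule 2 (pre-rhotic lowering): /u/ is a high vowel immediately before /r/, so it lowers to [o]. /oremuiduvurev/ → oremuiduvorev.
Rule 3 (final i-epenthesis): the form ends in the consonant /v/, so [i] is inserted word-finally. /oremuiduvorev/ → oremuiduvorevi.

oremuiduvorevi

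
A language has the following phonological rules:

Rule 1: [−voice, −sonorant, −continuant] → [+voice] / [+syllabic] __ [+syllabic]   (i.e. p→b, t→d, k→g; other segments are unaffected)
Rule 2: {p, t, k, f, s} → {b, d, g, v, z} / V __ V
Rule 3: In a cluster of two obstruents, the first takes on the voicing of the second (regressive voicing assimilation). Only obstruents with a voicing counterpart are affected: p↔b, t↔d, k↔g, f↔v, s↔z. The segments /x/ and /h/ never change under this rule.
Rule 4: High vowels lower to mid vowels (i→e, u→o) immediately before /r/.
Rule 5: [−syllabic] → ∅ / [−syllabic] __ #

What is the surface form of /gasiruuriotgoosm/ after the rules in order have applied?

Rule 1 (intervocalic voicing): no segment meets the environment; /gasiruuriotgoosm/ is unchanged.
Rule 2 (intervocalic voicing): /s/ is a voiceless obstruent between vowels /a/ and /i/, so it voices to [z]. /gasiruuriotgoosm/ → gaziruuriotgoosm.
Rule 3 (regressive voicing assimilation): /t/ precedes the voiced obstruent /g/, so it voices to [d] by assimilation. /gaziruuriotgoosm/ → gaziruuriodgoosm.
Rule 4 (pre-rhotic lowering): /i/ is a high vowel immediately before /r/, so it lowers to [e]. /u/ is a high vowel immediately before /r/, so it lowers to [o]. /gaziruuriodgoosm/ → gazeruoriodgoosm.
Rule 5 (final cluster simplification): /m/ is the second consonant of a word-final cluster /sm/, so it deletes. /gazeruoriodgoosm/ → gazeruoriodgoos.

gazeruoriodgoos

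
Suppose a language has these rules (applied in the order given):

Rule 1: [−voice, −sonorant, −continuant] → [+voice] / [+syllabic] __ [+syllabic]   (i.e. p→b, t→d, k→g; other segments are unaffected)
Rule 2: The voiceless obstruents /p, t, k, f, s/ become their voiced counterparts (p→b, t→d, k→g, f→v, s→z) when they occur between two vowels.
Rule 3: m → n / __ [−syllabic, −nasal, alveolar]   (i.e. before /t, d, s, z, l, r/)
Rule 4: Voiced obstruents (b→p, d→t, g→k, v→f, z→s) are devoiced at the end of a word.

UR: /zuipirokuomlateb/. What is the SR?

Rule 1 (intervocalic voicing): /p/ is a voiceless stop between vowels /i/ and /i/, so it voices to [b]. /k/ is a voiceless stop between vowels /o/ and /u/, so it voices to [g]. /t/ is a voiceless stop between vowels /a/ and /e/, so it voices to [d]. /zuipirokuomlateb/ → zuibiroguomladeb.
Rule 2 (intervocalic voicing): no segment meets the environment; /zuibiroguomladeb/ is unchanged.
Rule 3 (nasal place assimilation): /m/ precedes the alveolar consonant /l/, so it assimilates in place to [n]. /zuibiroguomladeb/ → zuibiroguonladeb.
Rule 4 (final devoicing): /b/ is a voiced obstruent in word-final position, so it devoices to [p]. /zuibiroguonladeb/ → zuibiroguonladep.

zuibiroguonladep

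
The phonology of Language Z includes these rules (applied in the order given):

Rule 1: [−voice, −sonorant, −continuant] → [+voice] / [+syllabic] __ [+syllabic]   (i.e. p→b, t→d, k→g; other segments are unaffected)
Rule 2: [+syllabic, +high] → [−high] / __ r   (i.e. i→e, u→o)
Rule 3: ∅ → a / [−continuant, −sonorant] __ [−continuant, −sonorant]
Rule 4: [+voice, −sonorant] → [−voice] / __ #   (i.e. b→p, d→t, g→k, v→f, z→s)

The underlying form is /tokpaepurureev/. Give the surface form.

tokapaebororeef

Rule 1 (intervocalic voicing): /p/ is a voiceless stop between vowels /e/ and /u/, so it voices to [b]. /tokpaepurureev/ → tokpaeburureev.
Rule 2 (pre-rhotic lowering): /u/ is a high vowel immediately before /r/, so it lowers to [o]. /u/ is a high vowel immediately before /r/, so it lowers to [o]. /tokpaeburureev/ → tokpaebororeev.
Rule 3 (stop-cluster a-epenthesis): /k/ and /p/ form a stop–stop cluster, so [a] is inserted between them. /tokpaebororeev/ → tokapaebororeev.
Rule 4 (final devoicing): /v/ is a voiced obstruent in word-final position, so it devoices to [f]. /tokapaebororeev/ → tokapaebororeef.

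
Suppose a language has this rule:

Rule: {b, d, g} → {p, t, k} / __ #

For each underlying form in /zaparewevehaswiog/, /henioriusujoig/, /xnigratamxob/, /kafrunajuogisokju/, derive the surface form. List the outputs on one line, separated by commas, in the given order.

zaparewevehaswiok, henioriusujoik, xnigratamxop, kafrunajuogisokju

/zaparewevehaswiog/: /g/ is a voiced stop in word-final position, so it devoices to [k]. → [zaparewevehaswiok].
/henioriusujoig/: /g/ is a voiced stop in word-final position, so it devoices to [k]. → [henioriusujoik].
/xnigratamxob/: /b/ is a voiced stop in word-final position, so it devoices to [p]. → [xnigratamxop].
/kafrunajuogisokju/: the rule's environment is not met; surfaces unchanged as [kafrunajuogisokju].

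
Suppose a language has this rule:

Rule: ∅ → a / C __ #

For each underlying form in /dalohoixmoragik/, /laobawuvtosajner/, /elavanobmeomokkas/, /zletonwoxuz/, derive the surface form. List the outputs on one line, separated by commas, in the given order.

dalohoixmoragika, laobawuvtosajnera, elavanobmeomokkasa, zletonwoxuza

/dalohoixmoragik/: the form ends in the consonant /k/, so [a] is inserted word-finally. → [dalohoixmoragika].
/laobawuvtosajner/: the form ends in the consonant /r/, so [a] is inserted word-finally. → [laobawuvtosajnera].
/elavanobmeomokkas/: the form ends in the consonant /s/, so [a] is inserted word-finally. → [elavanobmeomokkasa].
/zletonwoxuz/: the form ends in the consonant /z/, so [a] is inserted word-finally. → [zletonwoxuza].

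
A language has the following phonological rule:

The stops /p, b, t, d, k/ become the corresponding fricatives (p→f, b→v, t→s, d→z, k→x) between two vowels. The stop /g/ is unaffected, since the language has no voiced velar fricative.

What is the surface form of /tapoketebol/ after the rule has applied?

/p/ is a stop between vowels /a/ and /o/, so it spirantizes to the fricative [f].
/k/ is a stop between vowels /o/ and /e/, so it spirantizes to the fricative [x].
/t/ is a stop between vowels /e/ and /e/, so it spirantizes to the fricative [s].
/b/ is a stop between vowels /e/ and /o/, so it spirantizes to the fricative [v].
The other instance of /t/ does not occur in the required environment and remains unchanged.
Surface form: [tafoxesevol].

tafoxesevol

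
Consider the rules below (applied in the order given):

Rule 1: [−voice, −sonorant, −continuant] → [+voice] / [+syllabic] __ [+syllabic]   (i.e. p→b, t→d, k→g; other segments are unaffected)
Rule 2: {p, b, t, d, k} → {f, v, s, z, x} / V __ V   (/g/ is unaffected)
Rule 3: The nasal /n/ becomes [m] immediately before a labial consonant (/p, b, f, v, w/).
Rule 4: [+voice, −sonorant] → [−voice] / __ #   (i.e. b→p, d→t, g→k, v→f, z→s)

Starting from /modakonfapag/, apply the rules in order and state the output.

Rule 1 (intervocalic voicing): /k/ is a voiceless stop between vowels /a/ and /o/, so it voices to [g]. /p/ is a voiceless stop between vowels /a/ and /a/, so it voices to [b]. /modakonfapag/ → modagonfabag.
Rule 2 (intervocalic spirantization): /d/ is a stop between vowels /o/ and /a/, so it spirantizes to the fricative [z]. /b/ is a stop between vowels /a/ and /a/, so it spirantizes to the fricative [v]. /modagonfabag/ → mozagonfavag.
Rule 3 (nasal place assimilation): /n/ precedes the labial consonant /f/, so it assimilates in place to [m]. /mozagonfavag/ → mozagomfavag.
Rule 4 (final devoicing): /g/ is a voiced obstruent in word-final position, so it devoices to [k]. /mozagomfavag/ → mozagomfavak.

mozagomfavak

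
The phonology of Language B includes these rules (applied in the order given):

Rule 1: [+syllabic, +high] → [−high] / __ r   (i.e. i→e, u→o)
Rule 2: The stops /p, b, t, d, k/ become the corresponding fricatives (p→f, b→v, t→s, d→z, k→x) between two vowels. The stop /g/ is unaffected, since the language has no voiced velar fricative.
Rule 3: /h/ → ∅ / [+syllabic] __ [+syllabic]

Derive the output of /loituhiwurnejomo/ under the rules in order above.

Rule 1 (pre-rhotic lowering): /u/ is a high vowel immediately before /r/, so it lowers to [o]. /loituhiwurnejomo/ → loituhiwornejomo.
Rule 2 (intervocalic spirantization): /t/ is a stop between vowels /i/ and /u/, so it spirantizes to the fricative [s]. /loituhiwornejomo/ → loisuhiwornejomo.
Rule 3 (intervocalic h-deletion): /h/ occurs between vowels /u/ and /i/, so it deletes. /loisuhiwornejomo/ → loisuiwornejomo.

loisuiwornejomo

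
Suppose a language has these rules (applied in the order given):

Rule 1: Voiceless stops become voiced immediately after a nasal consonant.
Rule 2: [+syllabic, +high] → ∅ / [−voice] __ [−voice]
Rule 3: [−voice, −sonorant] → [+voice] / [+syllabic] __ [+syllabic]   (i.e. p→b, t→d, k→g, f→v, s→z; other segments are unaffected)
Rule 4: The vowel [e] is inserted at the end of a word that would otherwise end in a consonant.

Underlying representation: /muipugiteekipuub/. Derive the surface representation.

Rule 1 (post-nasal voicing): no segment meets the environment; /muipugiteekipuub/ is unchanged.
Rule 2 (high vowel syncope): /i/ is a high vowel flanked by voiceless consonants /k/ and /p/, so it deletes. /muipugiteekipuub/ → muipugiteekpuub.
Rule 3 (intervocalic voicing): /p/ is a voiceless obstruent between vowels /i/ and /u/, so it voices to [b]. /t/ is a voiceless obstruent between vowels /i/ and /e/, so it voices to [d]. /muipugiteekpuub/ → muibugideekpuub.
Rule 4 (final e-epenthesis): the form ends in the consonant /b/, so [e] is inserted word-finally. /muibugideekpuub/ → muibugideekpuube.

muibugideekpuube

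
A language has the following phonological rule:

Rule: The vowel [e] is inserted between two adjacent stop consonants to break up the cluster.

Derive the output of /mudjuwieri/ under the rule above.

No segment of /mudjuwieri/ meets the structural description of the rule, so the form surfaces unchanged.

mudjuwieri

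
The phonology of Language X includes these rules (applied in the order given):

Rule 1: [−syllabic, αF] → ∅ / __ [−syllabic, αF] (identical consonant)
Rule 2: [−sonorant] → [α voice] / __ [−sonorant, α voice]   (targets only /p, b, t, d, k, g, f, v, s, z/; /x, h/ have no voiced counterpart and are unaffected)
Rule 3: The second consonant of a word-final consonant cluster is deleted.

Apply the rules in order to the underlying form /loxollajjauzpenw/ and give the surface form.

loxolajauspen

Rule 1 (degemination): /ll/ is a geminate; the first /l/ deletes. /jj/ is a geminate; the first /j/ deletes. /loxollajjauzpenw/ → loxolajauzpenw.
Rule 2 (regressive voicing assimilation): /z/ precedes the voiceless obstruent /p/, so it devoices to [s] by assimilation. /loxolajauzpenw/ → loxolajauspenw.
Rule 3 (final cluster simplification): /w/ is the second consonant of a word-final cluster /nw/, so it deletes. /loxolajauspenw/ → loxolajauspen.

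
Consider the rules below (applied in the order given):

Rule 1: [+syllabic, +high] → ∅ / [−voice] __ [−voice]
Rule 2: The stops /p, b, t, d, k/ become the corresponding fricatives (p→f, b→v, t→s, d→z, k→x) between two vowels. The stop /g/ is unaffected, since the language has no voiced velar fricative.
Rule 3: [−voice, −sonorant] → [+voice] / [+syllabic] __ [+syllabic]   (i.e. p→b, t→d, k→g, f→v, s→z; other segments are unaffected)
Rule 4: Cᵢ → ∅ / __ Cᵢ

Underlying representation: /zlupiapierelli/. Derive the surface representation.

Rule 1 (high vowel syncope): no segment meets the environment; /zlupiapierelli/ is unchanged.
Rule 2 (intervocalic spirantization): /p/ is a stop between vowels /u/ and /i/, so it spirantizes to the fricative [f]. /p/ is a stop between vowels /a/ and /i/, so it spirantizes to the fricative [f]. /zlupiapierelli/ → zlufiafierelli.
Rule 3 (intervocalic voicing): /f/ is a voiceless obstruent between vowels /u/ and /i/, so it voices to [v]. /f/ is a voiceless obstruent between vowels /a/ and /i/, so it voices to [v]. /zlufiafierelli/ → zluviavierelli.
Rule 4 (degemination): /ll/ is a geminate; the first /l/ deletes. /zluviavierelli/ → zluviaviereli.

zluviaviereli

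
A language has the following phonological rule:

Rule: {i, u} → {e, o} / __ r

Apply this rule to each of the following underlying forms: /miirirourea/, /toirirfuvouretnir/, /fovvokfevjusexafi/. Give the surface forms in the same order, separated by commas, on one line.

/miirirourea/: /i/ is a high vowel immediately before /r/, so it lowers to [e]. /i/ is a high vowel immediately before /r/, so it lowers to [e]. /u/ is a high vowel immediately before /r/, so it lowers to [o]. → [miereroorea].
/toirirfuvouretnir/: /i/ is a high vowel immediately before /r/, so it lowers to [e]. /i/ is a high vowel immediately before /r/, so it lowers to [e]. /u/ is a high vowel immediately before /r/, so it lowers to [o]. /i/ is a high vowel immediately before /r/, so it lowers to [e]. → [toererfuvooretner].
/fovvokfevjusexafi/: the rule's environment is not met; surfaces unchanged as [fovvokfevjusexafi].

miereroorea, toererfuvooretner, fovvokfevjusexafi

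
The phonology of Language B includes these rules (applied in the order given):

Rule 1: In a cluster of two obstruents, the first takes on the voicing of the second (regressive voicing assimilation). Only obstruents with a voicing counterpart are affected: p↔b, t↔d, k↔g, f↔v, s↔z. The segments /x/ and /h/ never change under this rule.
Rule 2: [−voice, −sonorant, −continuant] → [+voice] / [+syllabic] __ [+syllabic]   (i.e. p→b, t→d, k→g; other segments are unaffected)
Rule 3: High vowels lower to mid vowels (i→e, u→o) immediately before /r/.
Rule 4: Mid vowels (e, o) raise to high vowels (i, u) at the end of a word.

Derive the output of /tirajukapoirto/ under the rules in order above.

terajugaboertu

Rule 1 (regressive voicing assimilation): no segment meets the environment; /tirajukapoirto/ is unchanged.
Rule 2 (intervocalic voicing): /k/ is a voiceless stop between vowels /u/ and /a/, so it voices to [g]. /p/ is a voiceless stop between vowels /a/ and /o/, so it voices to [b]. /tirajukapoirto/ → tirajugaboirto.
Rule 3 (pre-rhotic lowering): /i/ is a high vowel immediately before /r/, so it lowers to [e]. /i/ is a high vowel immediately before /r/, so it lowers to [e]. /tirajugaboirto/ → terajugaboerto.
Rule 4 (final vowel raising): /o/ is a mid vowel in word-final position, so it raises to [u]. /terajugaboerto/ → terajugaboertu.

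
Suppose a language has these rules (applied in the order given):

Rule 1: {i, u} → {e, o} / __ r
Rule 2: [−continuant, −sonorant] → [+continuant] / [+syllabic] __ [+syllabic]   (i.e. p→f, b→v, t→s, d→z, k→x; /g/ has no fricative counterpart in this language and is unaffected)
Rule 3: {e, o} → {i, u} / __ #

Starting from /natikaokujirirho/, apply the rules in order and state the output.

nasixaoxujererhu

Rule 1 (pre-rhotic lowering): /i/ is a high vowel immediately before /r/, so it lowers to [e]. /i/ is a high vowel immediately before /r/, so it lowers to [e]. /natikaokujirirho/ → natikaokujererho.
Rule 2 (intervocalic spirantization): /t/ is a stop between vowels /a/ and /i/, so it spirantizes to the fricative [s]. /k/ is a stop between vowels /i/ and /a/, so it spirantizes to the fricative [x]. /k/ is a stop between vowels /o/ and /u/, so it spirantizes to the fricative [x]. /natikaokujererho/ → nasixaoxujererho.
Rule 3 (final vowel raising): /o/ is a mid vowel in word-final position, so it raises to [u]. /nasixaoxujererho/ → nasixaoxujererhu.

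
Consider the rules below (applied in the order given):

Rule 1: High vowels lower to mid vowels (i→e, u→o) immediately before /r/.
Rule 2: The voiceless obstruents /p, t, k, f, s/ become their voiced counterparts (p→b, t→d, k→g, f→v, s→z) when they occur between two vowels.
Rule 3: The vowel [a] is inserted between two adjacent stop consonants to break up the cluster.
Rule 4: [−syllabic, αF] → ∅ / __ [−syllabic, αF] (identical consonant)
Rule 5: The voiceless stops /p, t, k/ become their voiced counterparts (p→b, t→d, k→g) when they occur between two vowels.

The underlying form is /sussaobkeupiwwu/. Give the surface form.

susaobageubiwu

Rule 1 (pre-rhotic lowering): no segment meets the environment; /sussaobkeupiwwu/ is unchanged.
Rule 2 (intervocalic voicing): /p/ is a voiceless obstruent between vowels /u/ and /i/, so it voices to [b]. /sussaobkeupiwwu/ → sussaobkeubiwwu.
Rule 3 (stop-cluster a-epenthesis): /b/ and /k/ form a stop–stop cluster, so [a] is inserted between them. /sussaobkeubiwwu/ → sussaobakeubiwwu.
Rule 4 (degemination): /ss/ is a geminate; the first /s/ deletes. /ww/ is a geminate; the first /w/ deletes. /sussaobakeubiwwu/ → susaobakeubiwu.
Rule 5 (intervocalic voicing): /k/ is a voiceless stop between vowels /a/ and /e/, so it voices to [g]. /susaobakeubiwu/ → susaobageubiwu.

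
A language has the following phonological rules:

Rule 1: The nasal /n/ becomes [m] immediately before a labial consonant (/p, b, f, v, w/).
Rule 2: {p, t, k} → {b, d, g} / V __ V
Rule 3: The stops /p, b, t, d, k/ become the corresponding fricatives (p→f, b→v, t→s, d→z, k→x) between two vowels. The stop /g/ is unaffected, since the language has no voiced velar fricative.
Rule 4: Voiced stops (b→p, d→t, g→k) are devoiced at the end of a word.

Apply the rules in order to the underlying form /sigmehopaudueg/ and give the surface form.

Rule 1 (nasal place assimilation): no segment meets the environment; /sigmehopaudueg/ is unchanged.
Rule 2 (intervocalic voicing): /p/ is a voiceless stop between vowels /o/ and /a/, so it voices to [b]. /sigmehopaudueg/ → sigmehobaudueg.
Rule 3 (intervocalic spirantization): /b/ is a stop between vowels /o/ and /a/, so it spirantizes to the fricative [v]. /d/ is a stop between vowels /u/ and /u/, so it spirantizes to the fricative [z]. /sigmehobaudueg/ → sigmehovauzueg.
Rule 4 (final devoicing): /g/ is a voiced stop in word-final position, so it devoices to [k]. /sigmehovauzueg/ → sigmehovauzuek.

sigmehovauzuek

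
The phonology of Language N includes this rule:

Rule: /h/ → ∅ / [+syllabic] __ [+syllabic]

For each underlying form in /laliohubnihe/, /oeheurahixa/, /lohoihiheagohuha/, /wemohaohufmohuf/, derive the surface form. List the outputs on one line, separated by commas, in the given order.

lalioubnie, oeeuraixa, looiieagoua, wemoaoufmouf

/laliohubnihe/: /h/ occurs between vowels /o/ and /u/, so it deletes. /h/ occurs between vowels /i/ and /e/, so it deletes. → [lalioubnie].
/oeheurahixa/: /h/ occurs between vowels /e/ and /e/, so it deletes. /h/ occurs between vowels /a/ and /i/, so it deletes. → [oeeuraixa].
/lohoihiheagohuha/: /h/ occurs between vowels /o/ and /o/, so it deletes. /h/ occurs between vowels /i/ and /i/, so it deletes. /h/ occurs between vowels /i/ and /e/, so it deletes. /h/ occurs between vowels /o/ and /u/, so it deletes. /h/ occurs between vowels /u/ and /a/, so it deletes. → [looiieagoua].
/wemohaohufmohuf/: /h/ occurs between vowels /o/ and /a/, so it deletes. /h/ occurs between vowels /o/ and /u/, so it deletes. /h/ occurs between vowels /o/ and /u/, so it deletes. → [wemoaoufmouf].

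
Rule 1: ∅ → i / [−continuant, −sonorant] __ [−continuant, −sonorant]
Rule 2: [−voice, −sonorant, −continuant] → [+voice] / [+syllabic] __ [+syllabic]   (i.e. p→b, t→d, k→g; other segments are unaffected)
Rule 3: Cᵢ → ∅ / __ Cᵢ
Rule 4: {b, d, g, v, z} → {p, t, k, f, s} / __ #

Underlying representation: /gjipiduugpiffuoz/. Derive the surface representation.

gjibiduugibifuos

Rule 1 (stop-cluster i-epenthesis): /g/ and /p/ form a stop–stop cluster, so [i] is inserted between them. /gjipiduugpiffuoz/ → gjipiduugipiffuoz.
Rule 2 (intervocalic voicing): /p/ is a voiceless stop between vowels /i/ and /i/, so it voices to [b]. /p/ is a voiceless stop between vowels /i/ and /i/, so it voices to [b]. /gjipiduugipiffuoz/ → gjibiduugibiffuoz.
Rule 3 (degemination): /ff/ is a geminate; the first /f/ deletes. /gjibiduugibiffuoz/ → gjibiduugibifuoz.
Rule 4 (final devoicing): /z/ is a voiced obstruent in word-final position, so it devoices to [s]. /gjibiduugibifuoz/ → gjibiduugibifuos.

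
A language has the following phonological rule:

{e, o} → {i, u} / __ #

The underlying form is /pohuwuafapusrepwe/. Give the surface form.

pohuwuafapusrepwi

/e/ is a mid vowel in word-final position, so it raises to [i].
Surface form: [pohuwuafapusrepwi].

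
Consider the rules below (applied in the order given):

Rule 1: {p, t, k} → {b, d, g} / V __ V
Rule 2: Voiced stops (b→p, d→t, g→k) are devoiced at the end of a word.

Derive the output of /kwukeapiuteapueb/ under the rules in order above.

kwugeabiudeabuep

Rule 1 (intervocalic voicing): /k/ is a voiceless stop between vowels /u/ and /e/, so it voices to [g]. /p/ is a voiceless stop between vowels /a/ and /i/, so it voices to [b]. /t/ is a voiceless stop between vowels /u/ and /e/, so it voices to [d]. /p/ is a voiceless stop between vowels /a/ and /u/, so it voices to [b]. /kwukeapiuteapueb/ → kwugeabiudeabueb.
Rule 2 (final devoicing): /b/ is a voiced stop in word-final position, so it devoices to [p]. /kwugeabiudeabueb/ → kwugeabiudeabuep.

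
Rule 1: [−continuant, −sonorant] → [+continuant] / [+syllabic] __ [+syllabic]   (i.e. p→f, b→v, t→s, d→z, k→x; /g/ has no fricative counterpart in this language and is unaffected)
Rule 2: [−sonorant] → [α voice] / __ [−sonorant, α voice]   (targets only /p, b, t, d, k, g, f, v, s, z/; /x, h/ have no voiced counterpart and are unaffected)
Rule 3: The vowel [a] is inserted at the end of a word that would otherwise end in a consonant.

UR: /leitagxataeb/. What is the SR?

Rule 1 (intervocalic spirantization): /t/ is a stop between vowels /i/ and /a/, so it spirantizes to the fricative [s]. /t/ is a stop between vowels /a/ and /a/, so it spirantizes to the fricative [s]. /leitagxataeb/ → leisagxasaeb.
Rule 2 (regressive voicing assimilation): /g/ precedes the voiceless obstruent /x/, so it devoices to [k] by assimilation. /leisagxasaeb/ → leisakxasaeb.
Rule 3 (final a-epenthesis): the form ends in the consonant /b/, so [a] is inserted word-finally. /leisakxasaeb/ → leisakxasaeba.

leisakxasaeba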